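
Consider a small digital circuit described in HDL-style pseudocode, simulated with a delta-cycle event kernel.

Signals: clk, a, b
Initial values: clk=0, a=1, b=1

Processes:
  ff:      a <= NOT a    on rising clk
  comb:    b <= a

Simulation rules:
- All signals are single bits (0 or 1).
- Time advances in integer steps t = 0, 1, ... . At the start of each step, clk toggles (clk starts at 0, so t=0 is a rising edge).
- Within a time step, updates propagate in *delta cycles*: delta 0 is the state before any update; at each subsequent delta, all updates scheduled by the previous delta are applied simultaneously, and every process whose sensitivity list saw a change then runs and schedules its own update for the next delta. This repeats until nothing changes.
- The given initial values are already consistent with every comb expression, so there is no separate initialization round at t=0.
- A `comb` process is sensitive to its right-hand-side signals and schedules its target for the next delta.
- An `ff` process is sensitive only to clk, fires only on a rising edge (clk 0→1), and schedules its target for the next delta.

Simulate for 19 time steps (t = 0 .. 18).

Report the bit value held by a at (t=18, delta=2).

t0.Δ0 b=1 clk=0 a=1
t0.Δ1 b=1 clk=1 a=1
t0.Δ2 b=1 clk=1 a=0
t0.Δ3 b=0 clk=1 a=0
t1.Δ0 b=0 clk=1 a=0
t1.Δ1 b=0 clk=0 a=0
t2.Δ0 b=0 clk=0 a=0
t2.Δ1 b=0 clk=1 a=0
t2.Δ2 b=0 clk=1 a=1
t2.Δ3 b=1 clk=1 a=1
t3.Δ0 b=1 clk=1 a=1
t3.Δ1 b=1 clk=0 a=1
t4.Δ0 b=1 clk=0 a=1
t4.Δ1 b=1 clk=1 a=1
t4.Δ2 b=1 clk=1 a=0
t4.Δ3 b=0 clk=1 a=0
t5.Δ0 b=0 clk=1 a=0
t5.Δ1 b=0 clk=0 a=0
t6.Δ0 b=0 clk=0 a=0
t6.Δ1 b=0 clk=1 a=0
t6.Δ2 b=0 clk=1 a=1
t6.Δ3 b=1 clk=1 a=1
t7.Δ0 b=1 clk=1 a=1
t7.Δ1 b=1 clk=0 a=1
t8.Δ0 b=1 clk=0 a=1
t8.Δ1 b=1 clk=1 a=1
t8.Δ2 b=1 clk=1 a=0
t8.Δ3 b=0 clk=1 a=0
t9.Δ0 b=0 clk=1 a=0
t9.Δ1 b=0 clk=0 a=0
t10.Δ0 b=0 clk=0 a=0
t10.Δ1 b=0 clk=1 a=0
t10.Δ2 b=0 clk=1 a=1
t10.Δ3 b=1 clk=1 a=1
t11.Δ0 b=1 clk=1 a=1
t11.Δ1 b=1 clk=0 a=1
t12.Δ0 b=1 clk=0 a=1
t12.Δ1 b=1 clk=1 a=1
t12.Δ2 b=1 clk=1 a=0
t12.Δ3 b=0 clk=1 a=0
t13.Δ0 b=0 clk=1 a=0
t13.Δ1 b=0 clk=0 a=0
t14.Δ0 b=0 clk=0 a=0
t14.Δ1 b=0 clk=1 a=0
t14.Δ2 b=0 clk=1 a=1
t14.Δ3 b=1 clk=1 a=1
t15.Δ0 b=1 clk=1 a=1
t15.Δ1 b=1 clk=0 a=1
t16.Δ0 b=1 clk=0 a=1
t16.Δ1 b=1 clk=1 a=1
t16.Δ2 b=1 clk=1 a=0
t16.Δ3 b=0 clk=1 a=0
t17.Δ0 b=0 clk=1 a=0
t17.Δ1 b=0 clk=0 a=0
t18.Δ0 b=0 clk=0 a=0
t18.Δ1 b=0 clk=1 a=0
t18.Δ2 b=0 clk=1 a=1
t18.Δ3 b=1 clk=1 a=1

1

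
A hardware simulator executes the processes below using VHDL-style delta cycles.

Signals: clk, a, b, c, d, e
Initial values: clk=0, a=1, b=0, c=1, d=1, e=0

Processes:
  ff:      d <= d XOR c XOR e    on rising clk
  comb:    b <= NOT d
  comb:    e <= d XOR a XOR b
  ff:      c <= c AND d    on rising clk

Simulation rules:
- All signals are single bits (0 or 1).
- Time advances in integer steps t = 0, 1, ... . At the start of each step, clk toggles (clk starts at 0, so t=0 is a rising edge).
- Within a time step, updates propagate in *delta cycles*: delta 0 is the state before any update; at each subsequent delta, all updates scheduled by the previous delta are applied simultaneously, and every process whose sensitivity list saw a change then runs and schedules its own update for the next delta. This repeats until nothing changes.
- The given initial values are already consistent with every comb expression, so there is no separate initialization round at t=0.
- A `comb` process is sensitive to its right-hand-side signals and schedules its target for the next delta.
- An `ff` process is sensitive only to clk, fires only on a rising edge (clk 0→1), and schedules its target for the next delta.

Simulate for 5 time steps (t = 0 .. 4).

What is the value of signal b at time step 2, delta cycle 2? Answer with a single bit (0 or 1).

1

t=0 Δ0: b=0 c=1 a=1 clk=0 e=0 d=1
  Δ1: clk:0→1
  Δ2: d:1→0
  Δ3: b:0→1, e:0→1
  Δ4: e:1→0
  (4Δ to stable)
t=1 Δ0: b=1 c=1 a=1 clk=1 e=0 d=0
  Δ1: clk:1→0
  (1Δ to stable)
t=2 Δ0: b=1 c=1 a=1 clk=0 e=0 d=0
  Δ1: clk:0→1
  Δ2: c:1→0, d:0→1
  Δ3: b:1→0, e:0→1
  Δ4: e:1→0
  (4Δ to stable)
t=3 Δ0: b=0 c=0 a=1 clk=1 e=0 d=1
  Δ1: clk:1→0
  (1Δ to stable)
t=4 Δ0: b=0 c=0 a=1 clk=0 e=0 d=1
  Δ1: clk:0→1
  (1Δ to stable)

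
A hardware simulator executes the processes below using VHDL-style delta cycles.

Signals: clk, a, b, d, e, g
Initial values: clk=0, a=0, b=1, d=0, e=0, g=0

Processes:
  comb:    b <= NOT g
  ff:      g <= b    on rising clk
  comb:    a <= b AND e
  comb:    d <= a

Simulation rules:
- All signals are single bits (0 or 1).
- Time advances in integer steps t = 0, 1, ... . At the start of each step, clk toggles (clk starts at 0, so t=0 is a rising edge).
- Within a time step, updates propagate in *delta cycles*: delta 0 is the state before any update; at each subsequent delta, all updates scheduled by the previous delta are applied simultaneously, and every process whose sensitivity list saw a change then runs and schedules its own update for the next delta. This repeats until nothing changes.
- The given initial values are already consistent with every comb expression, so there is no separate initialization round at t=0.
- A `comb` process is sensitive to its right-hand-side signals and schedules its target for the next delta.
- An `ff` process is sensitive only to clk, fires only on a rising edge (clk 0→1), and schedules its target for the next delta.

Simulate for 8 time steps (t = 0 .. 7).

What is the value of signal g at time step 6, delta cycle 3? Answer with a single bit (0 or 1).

[bits: d,b,e,a,clk,g]
t=0: Δ0=010000 Δ1=010010 Δ2=010011 Δ3=000011 | 3Δ
t=1: Δ0=000011 Δ1=000001 | 1Δ
t=2: Δ0=000001 Δ1=000011 Δ2=000010 Δ3=010010 | 3Δ
t=3: Δ0=010010 Δ1=010000 | 1Δ
t=4: Δ0=010000 Δ1=010010 Δ2=010011 Δ3=000011 | 3Δ
t=5: Δ0=000011 Δ1=000001 | 1Δ
t=6: Δ0=000001 Δ1=000011 Δ2=000010 Δ3=010010 | 3Δ
t=7: Δ0=010010 Δ1=010000 | 1Δ

0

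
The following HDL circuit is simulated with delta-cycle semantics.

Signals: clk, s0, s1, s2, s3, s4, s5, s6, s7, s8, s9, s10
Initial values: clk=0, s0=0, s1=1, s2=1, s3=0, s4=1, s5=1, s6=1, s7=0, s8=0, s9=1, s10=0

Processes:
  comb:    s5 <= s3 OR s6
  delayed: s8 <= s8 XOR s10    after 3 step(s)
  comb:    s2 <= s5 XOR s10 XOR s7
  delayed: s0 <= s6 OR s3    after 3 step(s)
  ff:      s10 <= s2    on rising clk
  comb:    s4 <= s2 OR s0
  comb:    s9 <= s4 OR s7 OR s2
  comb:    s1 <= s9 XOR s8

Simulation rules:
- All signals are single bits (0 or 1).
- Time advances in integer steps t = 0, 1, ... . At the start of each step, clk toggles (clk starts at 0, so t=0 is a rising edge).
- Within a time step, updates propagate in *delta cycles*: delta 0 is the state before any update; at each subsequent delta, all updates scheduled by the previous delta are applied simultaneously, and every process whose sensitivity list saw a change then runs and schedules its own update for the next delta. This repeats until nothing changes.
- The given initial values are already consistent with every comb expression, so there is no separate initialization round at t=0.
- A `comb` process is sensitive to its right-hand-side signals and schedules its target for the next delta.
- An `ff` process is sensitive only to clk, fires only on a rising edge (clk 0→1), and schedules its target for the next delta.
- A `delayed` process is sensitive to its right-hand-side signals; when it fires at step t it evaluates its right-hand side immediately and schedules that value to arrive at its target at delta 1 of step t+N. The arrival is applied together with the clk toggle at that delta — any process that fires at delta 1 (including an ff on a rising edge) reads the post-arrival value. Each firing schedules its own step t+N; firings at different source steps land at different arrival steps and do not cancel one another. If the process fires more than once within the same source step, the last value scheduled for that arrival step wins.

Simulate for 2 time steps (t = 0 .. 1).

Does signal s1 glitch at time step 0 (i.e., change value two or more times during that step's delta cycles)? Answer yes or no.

no

t0.Δ0 clk=0 s9=1 s0=0 s5=1 s6=1 s4=1 s3=0 s7=0 s1=1 s8=0 s2=1 s10=0
t0.Δ1 clk=1 s9=1 s0=0 s5=1 s6=1 s4=1 s3=0 s7=0 s1=1 s8=0 s2=1 s10=0
t0.Δ2 clk=1 s9=1 s0=0 s5=1 s6=1 s4=1 s3=0 s7=0 s1=1 s8=0 s2=1 s10=1
t0.Δ3 clk=1 s9=1 s0=0 s5=1 s6=1 s4=1 s3=0 s7=0 s1=1 s8=0 s2=0 s10=1
t0.Δ4 clk=1 s9=1 s0=0 s5=1 s6=1 s4=0 s3=0 s7=0 s1=1 s8=0 s2=0 s10=1
t0.Δ5 clk=1 s9=0 s0=0 s5=1 s6=1 s4=0 s3=0 s7=0 s1=1 s8=0 s2=0 s10=1
t0.Δ6 clk=1 s9=0 s0=0 s5=1 s6=1 s4=0 s3=0 s7=0 s1=0 s8=0 s2=0 s10=1
t1.Δ0 clk=1 s9=0 s0=0 s5=1 s6=1 s4=0 s3=0 s7=0 s1=0 s8=0 s2=0 s10=1
t1.Δ1 clk=0 s9=0 s0=0 s5=1 s6=1 s4=0 s3=0 s7=0 s1=0 s8=0 s2=0 s10=1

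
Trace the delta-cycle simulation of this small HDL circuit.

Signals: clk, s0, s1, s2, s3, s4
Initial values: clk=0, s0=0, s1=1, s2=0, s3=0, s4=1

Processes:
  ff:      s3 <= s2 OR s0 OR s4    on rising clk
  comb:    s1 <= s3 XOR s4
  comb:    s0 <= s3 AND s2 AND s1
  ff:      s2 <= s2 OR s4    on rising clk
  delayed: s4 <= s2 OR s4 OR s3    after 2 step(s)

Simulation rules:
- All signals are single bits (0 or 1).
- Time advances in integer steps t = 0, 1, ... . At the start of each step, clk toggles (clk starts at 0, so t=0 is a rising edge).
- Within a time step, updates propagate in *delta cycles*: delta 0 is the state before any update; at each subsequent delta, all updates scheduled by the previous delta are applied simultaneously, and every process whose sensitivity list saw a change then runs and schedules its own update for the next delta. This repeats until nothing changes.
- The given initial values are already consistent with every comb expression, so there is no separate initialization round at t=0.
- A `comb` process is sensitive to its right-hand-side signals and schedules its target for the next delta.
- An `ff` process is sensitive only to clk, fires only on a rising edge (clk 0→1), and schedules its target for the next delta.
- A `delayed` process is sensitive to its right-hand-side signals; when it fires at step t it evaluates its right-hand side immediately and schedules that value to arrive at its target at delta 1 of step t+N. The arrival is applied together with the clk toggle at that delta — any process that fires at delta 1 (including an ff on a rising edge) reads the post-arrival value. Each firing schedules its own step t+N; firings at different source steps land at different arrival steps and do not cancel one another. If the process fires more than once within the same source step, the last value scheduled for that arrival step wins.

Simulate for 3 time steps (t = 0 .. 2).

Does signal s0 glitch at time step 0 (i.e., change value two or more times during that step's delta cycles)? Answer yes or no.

yes

t=0 Δ0: s4=1 s3=0 s1=1 s0=0 s2=0 clk=0
  Δ1: clk:0→1
  Δ2: s3:0→1, s2:0→1
  Δ3: s1:1→0, s0:0→1
  Δ4: s0:1→0
  (4Δ to stable)
t=1 Δ0: s4=1 s3=1 s1=0 s0=0 s2=1 clk=1
  Δ1: clk:1→0
  (1Δ to stable)
t=2 Δ0: s4=1 s3=1 s1=0 s0=0 s2=1 clk=0
  Δ1: clk:0→1
  (1Δ to stable)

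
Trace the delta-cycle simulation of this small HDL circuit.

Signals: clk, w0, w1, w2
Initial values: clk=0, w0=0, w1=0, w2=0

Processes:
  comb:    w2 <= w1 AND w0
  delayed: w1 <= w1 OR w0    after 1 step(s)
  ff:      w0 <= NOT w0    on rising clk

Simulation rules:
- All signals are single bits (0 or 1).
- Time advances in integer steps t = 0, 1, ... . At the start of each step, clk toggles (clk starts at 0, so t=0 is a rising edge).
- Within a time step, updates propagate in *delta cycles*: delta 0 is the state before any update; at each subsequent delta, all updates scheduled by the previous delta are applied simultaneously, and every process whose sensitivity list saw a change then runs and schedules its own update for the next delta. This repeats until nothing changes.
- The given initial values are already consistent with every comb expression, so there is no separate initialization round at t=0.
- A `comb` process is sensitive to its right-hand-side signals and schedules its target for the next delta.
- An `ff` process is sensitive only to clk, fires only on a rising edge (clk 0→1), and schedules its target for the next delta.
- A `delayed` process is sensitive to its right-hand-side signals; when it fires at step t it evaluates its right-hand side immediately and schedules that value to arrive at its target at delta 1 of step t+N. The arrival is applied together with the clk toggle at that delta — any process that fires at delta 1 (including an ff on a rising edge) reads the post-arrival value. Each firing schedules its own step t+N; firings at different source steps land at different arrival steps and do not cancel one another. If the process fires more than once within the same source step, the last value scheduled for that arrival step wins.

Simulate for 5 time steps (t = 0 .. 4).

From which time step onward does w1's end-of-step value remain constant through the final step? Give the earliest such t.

t0.Δ0 w1=0 clk=0 w0=0 w2=0
t0.Δ1 w1=0 clk=1 w0=0 w2=0
t0.Δ2 w1=0 clk=1 w0=1 w2=0
t1.Δ0 w1=0 clk=1 w0=1 w2=0
t1.Δ1 w1=1 clk=0 w0=1 w2=0
t1.Δ2 w1=1 clk=0 w0=1 w2=1
t2.Δ0 w1=1 clk=0 w0=1 w2=1
t2.Δ1 w1=1 clk=1 w0=1 w2=1
t2.Δ2 w1=1 clk=1 w0=0 w2=1
t2.Δ3 w1=1 clk=1 w0=0 w2=0
t3.Δ0 w1=1 clk=1 w0=0 w2=0
t3.Δ1 w1=1 clk=0 w0=0 w2=0
t4.Δ0 w1=1 clk=0 w0=0 w2=0
t4.Δ1 w1=1 clk=1 w0=0 w2=0
t4.Δ2 w1=1 clk=1 w0=1 w2=0
t4.Δ3 w1=1 clk=1 w0=1 w2=1

1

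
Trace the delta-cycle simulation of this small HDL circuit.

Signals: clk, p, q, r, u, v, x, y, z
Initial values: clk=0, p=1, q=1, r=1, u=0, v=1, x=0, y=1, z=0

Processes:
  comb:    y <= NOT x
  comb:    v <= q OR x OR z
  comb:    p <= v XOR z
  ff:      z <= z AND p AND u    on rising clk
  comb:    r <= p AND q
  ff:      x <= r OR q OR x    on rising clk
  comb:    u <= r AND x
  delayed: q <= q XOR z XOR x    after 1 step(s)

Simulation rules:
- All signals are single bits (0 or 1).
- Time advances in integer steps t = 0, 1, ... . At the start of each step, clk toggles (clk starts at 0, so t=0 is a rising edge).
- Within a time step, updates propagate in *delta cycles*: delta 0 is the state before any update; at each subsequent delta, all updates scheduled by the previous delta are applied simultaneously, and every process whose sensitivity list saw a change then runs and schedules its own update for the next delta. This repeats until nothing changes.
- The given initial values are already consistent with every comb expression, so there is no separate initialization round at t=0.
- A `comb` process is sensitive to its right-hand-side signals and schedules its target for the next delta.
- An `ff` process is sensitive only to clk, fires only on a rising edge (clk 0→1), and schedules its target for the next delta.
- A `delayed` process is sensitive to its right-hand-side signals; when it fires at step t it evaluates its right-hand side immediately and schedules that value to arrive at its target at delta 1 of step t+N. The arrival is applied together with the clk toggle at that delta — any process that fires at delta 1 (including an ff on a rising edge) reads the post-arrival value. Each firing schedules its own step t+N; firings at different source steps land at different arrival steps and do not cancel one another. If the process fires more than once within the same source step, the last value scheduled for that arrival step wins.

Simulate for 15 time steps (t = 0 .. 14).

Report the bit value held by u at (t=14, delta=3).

1

t=0 Δ0: x=0 v=1 z=0 q=1 u=0 r=1 y=1 clk=0 p=1
  Δ1: clk:0→1
  Δ2: x:0→1
  Δ3: u:0→1, y:1→0
  (3Δ to stable)
t=1 Δ0: x=1 v=1 z=0 q=1 u=1 r=1 y=0 clk=1 p=1
  Δ1: q:1→0, clk:1→0
  Δ2: r:1→0
  Δ3: u:1→0
  (3Δ to stable)
t=2 Δ0: x=1 v=1 z=0 q=0 u=0 r=0 y=0 clk=0 p=1
  Δ1: q:0→1, clk:0→1
  Δ2: r:0→1
  Δ3: u:0→1
  (3Δ to stable)
t=3 Δ0: x=1 v=1 z=0 q=1 u=1 r=1 y=0 clk=1 p=1
  Δ1: q:1→0, clk:1→0
  Δ2: r:1→0
  Δ3: u:1→0
  (3Δ to stable)
t=4 Δ0: x=1 v=1 z=0 q=0 u=0 r=0 y=0 clk=0 p=1
  Δ1: q:0→1, clk:0→1
  Δ2: r:0→1
  Δ3: u:0→1
  (3Δ to stable)
t=5 Δ0: x=1 v=1 z=0 q=1 u=1 r=1 y=0 clk=1 p=1
  Δ1: q:1→0, clk:1→0
  Δ2: r:1→0
  Δ3: u:1→0
  (3Δ to stable)
t=6 Δ0: x=1 v=1 z=0 q=0 u=0 r=0 y=0 clk=0 p=1
  Δ1: q:0→1, clk:0→1
  Δ2: r:0→1
  Δ3: u:0→1
  (3Δ to stable)
t=7 Δ0: x=1 v=1 z=0 q=1 u=1 r=1 y=0 clk=1 p=1
  Δ1: q:1→0, clk:1→0
  Δ2: r:1→0
  Δ3: u:1→0
  (3Δ to stable)
t=8 Δ0: x=1 v=1 z=0 q=0 u=0 r=0 y=0 clk=0 p=1
  Δ1: q:0→1, clk:0→1
  Δ2: r:0→1
  Δ3: u:0→1
  (3Δ to stable)
t=9 Δ0: x=1 v=1 z=0 q=1 u=1 r=1 y=0 clk=1 p=1
  Δ1: q:1→0, clk:1→0
  Δ2: r:1→0
  Δ3: u:1→0
  (3Δ to stable)
t=10 Δ0: x=1 v=1 z=0 q=0 u=0 r=0 y=0 clk=0 p=1
  Δ1: q:0→1, clk:0→1
  Δ2: r:0→1
  Δ3: u:0→1
  (3Δ to stable)
t=11 Δ0: x=1 v=1 z=0 q=1 u=1 r=1 y=0 clk=1 p=1
  Δ1: q:1→0, clk:1→0
  Δ2: r:1→0
  Δ3: u:1→0
  (3Δ to stable)
t=12 Δ0: x=1 v=1 z=0 q=0 u=0 r=0 y=0 clk=0 p=1
  Δ1: q:0→1, clk:0→1
  Δ2: r:0→1
  Δ3: u:0→1
  (3Δ to stable)
t=13 Δ0: x=1 v=1 z=0 q=1 u=1 r=1 y=0 clk=1 p=1
  Δ1: q:1→0, clk:1→0
  Δ2: r:1→0
  Δ3: u:1→0
  (3Δ to stable)
t=14 Δ0: x=1 v=1 z=0 q=0 u=0 r=0 y=0 clk=0 p=1
  Δ1: q:0→1, clk:0→1
  Δ2: r:0→1
  Δ3: u:0→1
  (3Δ to stable)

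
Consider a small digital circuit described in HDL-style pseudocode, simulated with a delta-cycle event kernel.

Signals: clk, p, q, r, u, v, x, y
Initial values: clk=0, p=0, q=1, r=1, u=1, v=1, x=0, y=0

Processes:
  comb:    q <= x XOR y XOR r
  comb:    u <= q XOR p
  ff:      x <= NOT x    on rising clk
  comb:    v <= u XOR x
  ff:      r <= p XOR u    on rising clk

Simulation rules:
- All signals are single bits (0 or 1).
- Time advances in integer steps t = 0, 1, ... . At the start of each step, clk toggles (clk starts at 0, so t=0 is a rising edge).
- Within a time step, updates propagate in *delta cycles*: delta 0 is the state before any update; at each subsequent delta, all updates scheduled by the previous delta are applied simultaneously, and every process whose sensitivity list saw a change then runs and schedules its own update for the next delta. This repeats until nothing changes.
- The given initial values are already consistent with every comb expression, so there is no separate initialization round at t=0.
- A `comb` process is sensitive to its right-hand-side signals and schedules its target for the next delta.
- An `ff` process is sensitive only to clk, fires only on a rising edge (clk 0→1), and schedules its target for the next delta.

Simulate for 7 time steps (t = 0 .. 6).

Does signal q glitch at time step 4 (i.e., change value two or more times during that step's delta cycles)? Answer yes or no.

no

[bits: u,clk,v,q,r,x,p,y]
t=0: Δ0=10111000 Δ1=11111000 Δ2=11111100 Δ3=11001100 Δ4=01001100 Δ5=01101100 | 5Δ
t=1: Δ0=01101100 Δ1=00101100 | 1Δ
t=2: Δ0=00101100 Δ1=01101100 Δ2=01100000 Δ3=01000000 | 3Δ
t=3: Δ0=01000000 Δ1=00000000 | 1Δ
t=4: Δ0=00000000 Δ1=01000000 Δ2=01000100 Δ3=01110100 Δ4=11110100 Δ5=11010100 | 5Δ
t=5: Δ0=11010100 Δ1=10010100 | 1Δ
t=6: Δ0=10010100 Δ1=11010100 Δ2=11011000 Δ3=11111000 | 3Δ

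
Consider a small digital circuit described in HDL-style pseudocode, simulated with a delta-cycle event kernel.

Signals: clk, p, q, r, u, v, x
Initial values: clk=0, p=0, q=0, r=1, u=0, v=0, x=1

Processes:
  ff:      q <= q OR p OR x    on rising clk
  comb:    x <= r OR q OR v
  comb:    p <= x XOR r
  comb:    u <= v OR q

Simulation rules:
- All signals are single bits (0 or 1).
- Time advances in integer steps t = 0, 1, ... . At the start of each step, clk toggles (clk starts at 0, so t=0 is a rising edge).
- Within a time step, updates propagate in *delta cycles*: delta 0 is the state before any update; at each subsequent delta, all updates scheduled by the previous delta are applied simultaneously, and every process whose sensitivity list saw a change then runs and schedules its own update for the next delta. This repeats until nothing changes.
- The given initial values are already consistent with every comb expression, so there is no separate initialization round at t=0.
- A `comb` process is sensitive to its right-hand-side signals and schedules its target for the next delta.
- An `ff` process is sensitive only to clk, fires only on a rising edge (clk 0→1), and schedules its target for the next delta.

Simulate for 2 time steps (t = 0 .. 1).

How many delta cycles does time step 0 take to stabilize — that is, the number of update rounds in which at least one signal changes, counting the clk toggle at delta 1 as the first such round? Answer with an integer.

3

t=0 Δ0: x=1 q=0 clk=0 r=1 v=0 u=0 p=0
  Δ1: clk:0→1
  Δ2: q:0→1
  Δ3: u:0→1
  (3Δ to stable)
t=1 Δ0: x=1 q=1 clk=1 r=1 v=0 u=1 p=0
  Δ1: clk:1→0
  (1Δ to stable)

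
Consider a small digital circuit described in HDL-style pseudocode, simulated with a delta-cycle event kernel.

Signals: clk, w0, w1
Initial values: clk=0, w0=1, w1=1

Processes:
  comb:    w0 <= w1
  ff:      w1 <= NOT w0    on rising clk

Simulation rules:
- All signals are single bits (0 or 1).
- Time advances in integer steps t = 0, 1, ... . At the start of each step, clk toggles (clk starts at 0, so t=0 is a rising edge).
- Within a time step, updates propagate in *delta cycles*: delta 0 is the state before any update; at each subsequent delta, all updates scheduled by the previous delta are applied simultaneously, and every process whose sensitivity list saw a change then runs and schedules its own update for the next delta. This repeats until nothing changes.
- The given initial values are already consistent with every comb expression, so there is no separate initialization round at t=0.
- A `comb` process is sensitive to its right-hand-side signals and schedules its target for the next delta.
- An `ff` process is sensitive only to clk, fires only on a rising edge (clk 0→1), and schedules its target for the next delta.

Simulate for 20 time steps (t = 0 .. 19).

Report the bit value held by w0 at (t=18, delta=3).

1

t=0 Δ0: w0=1 w1=1 clk=0
  Δ1: clk:0→1
  Δ2: w1:1→0
  Δ3: w0:1→0
  (3Δ to stable)
t=1 Δ0: w0=0 w1=0 clk=1
  Δ1: clk:1→0
  (1Δ to stable)
t=2 Δ0: w0=0 w1=0 clk=0
  Δ1: clk:0→1
  Δ2: w1:0→1
  Δ3: w0:0→1
  (3Δ to stable)
t=3 Δ0: w0=1 w1=1 clk=1
  Δ1: clk:1→0
  (1Δ to stable)
t=4 Δ0: w0=1 w1=1 clk=0
  Δ1: clk:0→1
  Δ2: w1:1→0
  Δ3: w0:1→0
  (3Δ to stable)
t=5 Δ0: w0=0 w1=0 clk=1
  Δ1: clk:1→0
  (1Δ to stable)
t=6 Δ0: w0=0 w1=0 clk=0
  Δ1: clk:0→1
  Δ2: w1:0→1
  Δ3: w0:0→1
  (3Δ to stable)
t=7 Δ0: w0=1 w1=1 clk=1
  Δ1: clk:1→0
  (1Δ to stable)
t=8 Δ0: w0=1 w1=1 clk=0
  Δ1: clk:0→1
  Δ2: w1:1→0
  Δ3: w0:1→0
  (3Δ to stable)
t=9 Δ0: w0=0 w1=0 clk=1
  Δ1: clk:1→0
  (1Δ to stable)
t=10 Δ0: w0=0 w1=0 clk=0
  Δ1: clk:0→1
  Δ2: w1:0→1
  Δ3: w0:0→1
  (3Δ to stable)
t=11 Δ0: w0=1 w1=1 clk=1
  Δ1: clk:1→0
  (1Δ to stable)
t=12 Δ0: w0=1 w1=1 clk=0
  Δ1: clk:0→1
  Δ2: w1:1→0
  Δ3: w0:1→0
  (3Δ to stable)
t=13 Δ0: w0=0 w1=0 clk=1
  Δ1: clk:1→0
  (1Δ to stable)
t=14 Δ0: w0=0 w1=0 clk=0
  Δ1: clk:0→1
  Δ2: w1:0→1
  Δ3: w0:0→1
  (3Δ to stable)
t=15 Δ0: w0=1 w1=1 clk=1
  Δ1: clk:1→0
  (1Δ to stable)
t=16 Δ0: w0=1 w1=1 clk=0
  Δ1: clk:0→1
  Δ2: w1:1→0
  Δ3: w0:1→0
  (3Δ to stable)
t=17 Δ0: w0=0 w1=0 clk=1
  Δ1: clk:1→0
  (1Δ to stable)
t=18 Δ0: w0=0 w1=0 clk=0
  Δ1: clk:0→1
  Δ2: w1:0→1
  Δ3: w0:0→1
  (3Δ to stable)
t=19 Δ0: w0=1 w1=1 clk=1
  Δ1: clk:1→0
  (1Δ to stable)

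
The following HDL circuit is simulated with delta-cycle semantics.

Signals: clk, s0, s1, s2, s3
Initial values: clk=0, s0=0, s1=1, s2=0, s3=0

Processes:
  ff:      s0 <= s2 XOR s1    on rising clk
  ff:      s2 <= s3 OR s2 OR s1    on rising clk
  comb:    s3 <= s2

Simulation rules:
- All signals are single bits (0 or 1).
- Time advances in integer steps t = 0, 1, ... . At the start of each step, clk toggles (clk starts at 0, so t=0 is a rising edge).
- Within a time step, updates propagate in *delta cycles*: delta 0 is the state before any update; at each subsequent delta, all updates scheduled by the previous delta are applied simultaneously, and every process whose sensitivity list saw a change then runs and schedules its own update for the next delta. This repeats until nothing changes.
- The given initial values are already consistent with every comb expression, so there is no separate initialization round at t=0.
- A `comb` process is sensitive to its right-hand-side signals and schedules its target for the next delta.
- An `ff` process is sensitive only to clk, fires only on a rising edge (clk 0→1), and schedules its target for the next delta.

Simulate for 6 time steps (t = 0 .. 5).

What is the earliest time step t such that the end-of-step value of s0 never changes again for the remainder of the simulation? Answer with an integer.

2

t=0 Δ0: s2=0 s0=0 clk=0 s3=0 s1=1
  Δ1: clk:0→1
  Δ2: s2:0→1, s0:0→1
  Δ3: s3:0→1
  (3Δ to stable)
t=1 Δ0: s2=1 s0=1 clk=1 s3=1 s1=1
  Δ1: clk:1→0
  (1Δ to stable)
t=2 Δ0: s2=1 s0=1 clk=0 s3=1 s1=1
  Δ1: clk:0→1
  Δ2: s0:1→0
  (2Δ to stable)
t=3 Δ0: s2=1 s0=0 clk=1 s3=1 s1=1
  Δ1: clk:1→0
  (1Δ to stable)
t=4 Δ0: s2=1 s0=0 clk=0 s3=1 s1=1
  Δ1: clk:0→1
  (1Δ to stable)
t=5 Δ0: s2=1 s0=0 clk=1 s3=1 s1=1
  Δ1: clk:1→0
  (1Δ to stable)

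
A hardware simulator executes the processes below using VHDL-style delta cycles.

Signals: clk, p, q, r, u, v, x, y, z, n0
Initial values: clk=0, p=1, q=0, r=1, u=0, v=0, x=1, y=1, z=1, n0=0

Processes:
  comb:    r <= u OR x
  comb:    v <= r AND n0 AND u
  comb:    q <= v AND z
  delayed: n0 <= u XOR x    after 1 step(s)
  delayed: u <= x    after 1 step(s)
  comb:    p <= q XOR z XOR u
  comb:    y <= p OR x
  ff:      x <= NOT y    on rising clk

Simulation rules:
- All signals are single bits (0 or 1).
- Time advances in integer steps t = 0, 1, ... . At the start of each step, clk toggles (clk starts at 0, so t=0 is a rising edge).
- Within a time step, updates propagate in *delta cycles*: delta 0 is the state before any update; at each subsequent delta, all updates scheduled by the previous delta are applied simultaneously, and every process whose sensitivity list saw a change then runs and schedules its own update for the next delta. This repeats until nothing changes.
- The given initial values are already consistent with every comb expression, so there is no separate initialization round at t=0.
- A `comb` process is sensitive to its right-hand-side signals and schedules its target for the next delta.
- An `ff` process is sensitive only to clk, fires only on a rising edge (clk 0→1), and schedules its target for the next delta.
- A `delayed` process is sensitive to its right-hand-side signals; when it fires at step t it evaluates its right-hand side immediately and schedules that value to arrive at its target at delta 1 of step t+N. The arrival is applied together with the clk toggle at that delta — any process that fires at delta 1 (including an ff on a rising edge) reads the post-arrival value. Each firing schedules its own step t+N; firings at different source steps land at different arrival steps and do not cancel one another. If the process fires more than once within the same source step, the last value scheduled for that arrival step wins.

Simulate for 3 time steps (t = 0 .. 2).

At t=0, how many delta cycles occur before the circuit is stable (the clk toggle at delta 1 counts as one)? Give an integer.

t=0 Δ0: n0=0 u=0 clk=0 r=1 v=0 y=1 p=1 z=1 q=0 x=1
  Δ1: clk:0→1
  Δ2: x:1→0
  Δ3: r:1→0
  (3Δ to stable)
t=1 Δ0: n0=0 u=0 clk=1 r=0 v=0 y=1 p=1 z=1 q=0 x=0
  Δ1: clk:1→0
  (1Δ to stable)
t=2 Δ0: n0=0 u=0 clk=0 r=0 v=0 y=1 p=1 z=1 q=0 x=0
  Δ1: clk:0→1
  (1Δ to stable)

3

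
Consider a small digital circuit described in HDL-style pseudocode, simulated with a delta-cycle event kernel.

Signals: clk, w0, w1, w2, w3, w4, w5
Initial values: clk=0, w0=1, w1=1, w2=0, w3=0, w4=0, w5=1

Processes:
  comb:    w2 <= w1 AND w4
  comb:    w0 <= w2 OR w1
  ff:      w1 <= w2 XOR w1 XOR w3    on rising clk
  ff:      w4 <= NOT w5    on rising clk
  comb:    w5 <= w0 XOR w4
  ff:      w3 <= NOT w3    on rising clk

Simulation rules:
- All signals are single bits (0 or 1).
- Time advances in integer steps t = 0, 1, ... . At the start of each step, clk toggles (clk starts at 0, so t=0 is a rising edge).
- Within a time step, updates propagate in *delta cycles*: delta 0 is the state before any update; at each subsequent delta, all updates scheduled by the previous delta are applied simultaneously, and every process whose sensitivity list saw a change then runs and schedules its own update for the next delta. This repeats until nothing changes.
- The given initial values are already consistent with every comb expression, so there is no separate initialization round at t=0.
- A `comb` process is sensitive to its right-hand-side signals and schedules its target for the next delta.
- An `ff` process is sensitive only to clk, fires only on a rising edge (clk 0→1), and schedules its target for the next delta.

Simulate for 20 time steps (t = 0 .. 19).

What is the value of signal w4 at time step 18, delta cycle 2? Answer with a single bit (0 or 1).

0

[bits: w2,w3,w4,clk,w5,w0,w1]
t=0: Δ0=0000111 Δ1=0001111 Δ2=0101111 | 2Δ
t=1: Δ0=0101111 Δ1=0100111 | 1Δ
t=2: Δ0=0100111 Δ1=0101111 Δ2=0001110 Δ3=0001100 Δ4=0001000 | 4Δ
t=3: Δ0=0001000 Δ1=0000000 | 1Δ
t=4: Δ0=0000000 Δ1=0001000 Δ2=0111000 Δ3=0111100 | 3Δ
t=5: Δ0=0111100 Δ1=0110100 | 1Δ
t=6: Δ0=0110100 Δ1=0111100 Δ2=0001101 Δ3=0001011 Δ4=0001111 | 4Δ
t=7: Δ0=0001111 Δ1=0000111 | 1Δ
t=8: Δ0=0000111 Δ1=0001111 Δ2=0101111 | 2Δ
t=9: Δ0=0101111 Δ1=0100111 | 1Δ
t=10: Δ0=0100111 Δ1=0101111 Δ2=0001110 Δ3=0001100 Δ4=0001000 | 4Δ
t=11: Δ0=0001000 Δ1=0000000 | 1Δ
t=12: Δ0=0000000 Δ1=0001000 Δ2=0111000 Δ3=0111100 | 3Δ
t=13: Δ0=0111100 Δ1=0110100 | 1Δ
t=14: Δ0=0110100 Δ1=0111100 Δ2=0001101 Δ3=0001011 Δ4=0001111 | 4Δ
t=15: Δ0=0001111 Δ1=0000111 | 1Δ
t=16: Δ0=0000111 Δ1=0001111 Δ2=0101111 | 2Δ
t=17: Δ0=0101111 Δ1=0100111 | 1Δ
t=18: Δ0=0100111 Δ1=0101111 Δ2=0001110 Δ3=0001100 Δ4=0001000 | 4Δ
t=19: Δ0=0001000 Δ1=0000000 | 1Δ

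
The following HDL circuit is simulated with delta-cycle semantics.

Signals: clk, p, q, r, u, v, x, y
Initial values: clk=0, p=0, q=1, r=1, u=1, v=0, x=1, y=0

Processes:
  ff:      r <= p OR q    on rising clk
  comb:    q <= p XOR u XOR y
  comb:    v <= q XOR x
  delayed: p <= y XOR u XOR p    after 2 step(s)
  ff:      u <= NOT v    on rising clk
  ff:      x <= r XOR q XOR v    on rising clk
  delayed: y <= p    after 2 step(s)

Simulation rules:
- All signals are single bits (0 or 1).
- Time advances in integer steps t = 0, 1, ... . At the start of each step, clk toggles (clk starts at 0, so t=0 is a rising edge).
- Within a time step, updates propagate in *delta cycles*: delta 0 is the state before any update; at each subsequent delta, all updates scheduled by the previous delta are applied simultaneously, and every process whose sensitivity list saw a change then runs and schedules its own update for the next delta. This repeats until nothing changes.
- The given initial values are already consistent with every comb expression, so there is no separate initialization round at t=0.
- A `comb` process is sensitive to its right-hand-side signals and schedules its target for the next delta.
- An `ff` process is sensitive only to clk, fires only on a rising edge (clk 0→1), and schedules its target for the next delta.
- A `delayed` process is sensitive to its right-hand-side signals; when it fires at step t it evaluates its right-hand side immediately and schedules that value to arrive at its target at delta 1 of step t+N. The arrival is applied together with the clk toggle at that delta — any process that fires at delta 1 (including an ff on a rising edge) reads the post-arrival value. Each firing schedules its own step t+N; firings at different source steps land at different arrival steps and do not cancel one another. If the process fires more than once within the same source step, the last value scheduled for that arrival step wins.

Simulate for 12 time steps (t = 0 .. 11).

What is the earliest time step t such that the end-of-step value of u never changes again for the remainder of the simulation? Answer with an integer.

t=0 Δ0: p=0 clk=0 q=1 v=0 r=1 u=1 x=1 y=0
  Δ1: clk:0→1
  Δ2: x:1→0
  Δ3: v:0→1
  (3Δ to stable)
t=1 Δ0: p=0 clk=1 q=1 v=1 r=1 u=1 x=0 y=0
  Δ1: clk:1→0
  (1Δ to stable)
t=2 Δ0: p=0 clk=0 q=1 v=1 r=1 u=1 x=0 y=0
  Δ1: clk:0→1
  Δ2: u:1→0, x:0→1
  Δ3: q:1→0, v:1→0
  Δ4: v:0→1
  (4Δ to stable)
t=3 Δ0: p=0 clk=1 q=0 v=1 r=1 u=0 x=1 y=0
  Δ1: clk:1→0
  (1Δ to stable)
t=4 Δ0: p=0 clk=0 q=0 v=1 r=1 u=0 x=1 y=0
  Δ1: clk:0→1
  Δ2: r:1→0, x:1→0
  Δ3: v:1→0
  (3Δ to stable)
t=5 Δ0: p=0 clk=1 q=0 v=0 r=0 u=0 x=0 y=0
  Δ1: clk:1→0
  (1Δ to stable)
t=6 Δ0: p=0 clk=0 q=0 v=0 r=0 u=0 x=0 y=0
  Δ1: clk:0→1
  Δ2: u:0→1
  Δ3: q:0→1
  Δ4: v:0→1
  (4Δ to stable)
t=7 Δ0: p=0 clk=1 q=1 v=1 r=0 u=1 x=0 y=0
  Δ1: clk:1→0
  (1Δ to stable)
t=8 Δ0: p=0 clk=0 q=1 v=1 r=0 u=1 x=0 y=0
  Δ1: p:0→1, clk:0→1
  Δ2: q:1→0, r:0→1, u:1→0
  Δ3: q:0→1, v:1→0
  Δ4: v:0→1
  (4Δ to stable)
t=9 Δ0: p=1 clk=1 q=1 v=1 r=1 u=0 x=0 y=0
  Δ1: clk:1→0
  (1Δ to stable)
t=10 Δ0: p=1 clk=0 q=1 v=1 r=1 u=0 x=0 y=0
  Δ1: clk:0→1, y:0→1
  Δ2: q:1→0, x:0→1
  (2Δ to stable)
t=11 Δ0: p=1 clk=1 q=0 v=1 r=1 u=0 x=1 y=1
  Δ1: clk:1→0
  (1Δ to stable)

8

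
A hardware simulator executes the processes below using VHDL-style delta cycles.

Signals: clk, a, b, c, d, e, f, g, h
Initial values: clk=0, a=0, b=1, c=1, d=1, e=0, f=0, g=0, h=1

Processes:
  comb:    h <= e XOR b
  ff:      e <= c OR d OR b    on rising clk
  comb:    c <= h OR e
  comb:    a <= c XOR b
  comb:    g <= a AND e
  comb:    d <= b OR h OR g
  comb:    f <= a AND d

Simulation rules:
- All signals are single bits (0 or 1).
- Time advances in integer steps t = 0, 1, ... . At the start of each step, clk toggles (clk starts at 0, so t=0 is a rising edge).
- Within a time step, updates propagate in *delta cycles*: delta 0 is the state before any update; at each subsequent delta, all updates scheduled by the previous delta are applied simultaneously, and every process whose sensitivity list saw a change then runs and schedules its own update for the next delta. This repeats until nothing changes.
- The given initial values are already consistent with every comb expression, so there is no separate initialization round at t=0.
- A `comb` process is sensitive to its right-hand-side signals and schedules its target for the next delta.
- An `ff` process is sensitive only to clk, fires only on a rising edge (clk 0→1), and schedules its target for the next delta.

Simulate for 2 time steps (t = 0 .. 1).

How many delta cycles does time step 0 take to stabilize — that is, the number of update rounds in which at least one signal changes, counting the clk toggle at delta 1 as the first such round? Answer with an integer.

[bits: e,b,a,c,clk,g,d,h,f]
t=0: Δ0=010100110 Δ1=010110110 Δ2=110110110 Δ3=110110100 | 3Δ
t=1: Δ0=110110100 Δ1=110100100 | 1Δ

3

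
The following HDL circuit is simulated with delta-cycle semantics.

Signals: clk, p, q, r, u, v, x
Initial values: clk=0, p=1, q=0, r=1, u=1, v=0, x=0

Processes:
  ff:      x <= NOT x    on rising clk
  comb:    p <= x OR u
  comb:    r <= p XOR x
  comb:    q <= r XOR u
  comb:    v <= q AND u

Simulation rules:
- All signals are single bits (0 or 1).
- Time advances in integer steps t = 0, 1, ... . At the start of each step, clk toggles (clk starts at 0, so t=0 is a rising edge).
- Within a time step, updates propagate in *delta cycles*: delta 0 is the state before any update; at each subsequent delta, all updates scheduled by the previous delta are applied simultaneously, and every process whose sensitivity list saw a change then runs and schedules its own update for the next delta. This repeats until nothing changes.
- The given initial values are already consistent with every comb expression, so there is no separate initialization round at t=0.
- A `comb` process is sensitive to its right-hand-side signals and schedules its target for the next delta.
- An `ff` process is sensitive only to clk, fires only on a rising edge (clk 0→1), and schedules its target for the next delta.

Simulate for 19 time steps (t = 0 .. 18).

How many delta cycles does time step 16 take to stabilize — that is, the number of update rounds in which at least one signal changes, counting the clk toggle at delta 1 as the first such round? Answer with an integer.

5

[bits: v,q,r,x,u,p,clk]
t=0: Δ0=0010110 Δ1=0010111 Δ2=0011111 Δ3=0001111 Δ4=0101111 Δ5=1101111 | 5Δ
t=1: Δ0=1101111 Δ1=1101110 | 1Δ
t=2: Δ0=1101110 Δ1=1101111 Δ2=1100111 Δ3=1110111 Δ4=1010111 Δ5=0010111 | 5Δ
t=3: Δ0=0010111 Δ1=0010110 | 1Δ
t=4: Δ0=0010110 Δ1=0010111 Δ2=0011111 Δ3=0001111 Δ4=0101111 Δ5=1101111 | 5Δ
t=5: Δ0=1101111 Δ1=1101110 | 1Δ
t=6: Δ0=1101110 Δ1=1101111 Δ2=1100111 Δ3=1110111 Δ4=1010111 Δ5=0010111 | 5Δ
t=7: Δ0=0010111 Δ1=0010110 | 1Δ
t=8: Δ0=0010110 Δ1=0010111 Δ2=0011111 Δ3=0001111 Δ4=0101111 Δ5=1101111 | 5Δ
t=9: Δ0=1101111 Δ1=1101110 | 1Δ
t=10: Δ0=1101110 Δ1=1101111 Δ2=1100111 Δ3=1110111 Δ4=1010111 Δ5=0010111 | 5Δ
t=11: Δ0=0010111 Δ1=0010110 | 1Δ
t=12: Δ0=0010110 Δ1=0010111 Δ2=0011111 Δ3=0001111 Δ4=0101111 Δ5=1101111 | 5Δ
t=13: Δ0=1101111 Δ1=1101110 | 1Δ
t=14: Δ0=1101110 Δ1=1101111 Δ2=1100111 Δ3=1110111 Δ4=1010111 Δ5=0010111 | 5Δ
t=15: Δ0=0010111 Δ1=0010110 | 1Δ
t=16: Δ0=0010110 Δ1=0010111 Δ2=0011111 Δ3=0001111 Δ4=0101111 Δ5=1101111 | 5Δ
t=17: Δ0=1101111 Δ1=1101110 | 1Δ
t=18: Δ0=1101110 Δ1=1101111 Δ2=1100111 Δ3=1110111 Δ4=1010111 Δ5=0010111 | 5Δ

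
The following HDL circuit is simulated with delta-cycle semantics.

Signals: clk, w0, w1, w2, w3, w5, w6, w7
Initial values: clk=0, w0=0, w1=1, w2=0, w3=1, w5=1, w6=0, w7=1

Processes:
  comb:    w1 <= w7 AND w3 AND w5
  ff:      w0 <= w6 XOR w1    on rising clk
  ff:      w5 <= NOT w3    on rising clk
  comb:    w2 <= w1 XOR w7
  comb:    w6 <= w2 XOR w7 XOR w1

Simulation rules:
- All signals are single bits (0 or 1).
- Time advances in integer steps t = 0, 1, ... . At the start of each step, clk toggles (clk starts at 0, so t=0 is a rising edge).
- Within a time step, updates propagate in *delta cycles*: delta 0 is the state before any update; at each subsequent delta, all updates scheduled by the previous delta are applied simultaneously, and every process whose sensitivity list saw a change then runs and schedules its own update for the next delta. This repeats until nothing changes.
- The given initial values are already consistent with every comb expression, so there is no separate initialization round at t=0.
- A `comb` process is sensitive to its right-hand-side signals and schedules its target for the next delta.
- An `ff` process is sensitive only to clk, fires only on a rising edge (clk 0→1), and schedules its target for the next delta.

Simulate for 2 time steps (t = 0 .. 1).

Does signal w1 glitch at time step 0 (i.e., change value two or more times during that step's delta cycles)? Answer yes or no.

t=0 Δ0: w2=0 w5=1 w0=0 w3=1 w7=1 w6=0 w1=1 clk=0
  Δ1: clk:0→1
  Δ2: w5:1→0, w0:0→1
  Δ3: w1:1→0
  Δ4: w2:0→1, w6:0→1
  Δ5: w6:1→0
  (5Δ to stable)
t=1 Δ0: w2=1 w5=0 w0=1 w3=1 w7=1 w6=0 w1=0 clk=1
  Δ1: clk:1→0
  (1Δ to stable)

no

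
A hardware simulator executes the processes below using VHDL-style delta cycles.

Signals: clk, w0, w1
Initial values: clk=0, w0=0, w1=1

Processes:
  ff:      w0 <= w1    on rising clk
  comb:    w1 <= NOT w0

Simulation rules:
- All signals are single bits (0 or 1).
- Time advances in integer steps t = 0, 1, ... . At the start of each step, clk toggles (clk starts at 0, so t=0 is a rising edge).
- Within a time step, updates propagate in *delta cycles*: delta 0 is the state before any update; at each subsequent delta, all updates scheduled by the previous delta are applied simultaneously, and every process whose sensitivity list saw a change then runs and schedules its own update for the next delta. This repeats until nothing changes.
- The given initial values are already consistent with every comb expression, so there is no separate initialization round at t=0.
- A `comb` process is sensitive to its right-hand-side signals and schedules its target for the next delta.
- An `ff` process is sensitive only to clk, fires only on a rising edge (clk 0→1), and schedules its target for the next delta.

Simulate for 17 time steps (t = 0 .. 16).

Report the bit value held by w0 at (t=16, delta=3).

t0.Δ0 clk=0 w1=1 w0=0
t0.Δ1 clk=1 w1=1 w0=0
t0.Δ2 clk=1 w1=1 w0=1
t0.Δ3 clk=1 w1=0 w0=1
t1.Δ0 clk=1 w1=0 w0=1
t1.Δ1 clk=0 w1=0 w0=1
t2.Δ0 clk=0 w1=0 w0=1
t2.Δ1 clk=1 w1=0 w0=1
t2.Δ2 clk=1 w1=0 w0=0
t2.Δ3 clk=1 w1=1 w0=0
t3.Δ0 clk=1 w1=1 w0=0
t3.Δ1 clk=0 w1=1 w0=0
t4.Δ0 clk=0 w1=1 w0=0
t4.Δ1 clk=1 w1=1 w0=0
t4.Δ2 clk=1 w1=1 w0=1
t4.Δ3 clk=1 w1=0 w0=1
t5.Δ0 clk=1 w1=0 w0=1
t5.Δ1 clk=0 w1=0 w0=1
t6.Δ0 clk=0 w1=0 w0=1
t6.Δ1 clk=1 w1=0 w0=1
t6.Δ2 clk=1 w1=0 w0=0
t6.Δ3 clk=1 w1=1 w0=0
t7.Δ0 clk=1 w1=1 w0=0
t7.Δ1 clk=0 w1=1 w0=0
t8.Δ0 clk=0 w1=1 w0=0
t8.Δ1 clk=1 w1=1 w0=0
t8.Δ2 clk=1 w1=1 w0=1
t8.Δ3 clk=1 w1=0 w0=1
t9.Δ0 clk=1 w1=0 w0=1
t9.Δ1 clk=0 w1=0 w0=1
t10.Δ0 clk=0 w1=0 w0=1
t10.Δ1 clk=1 w1=0 w0=1
t10.Δ2 clk=1 w1=0 w0=0
t10.Δ3 clk=1 w1=1 w0=0
t11.Δ0 clk=1 w1=1 w0=0
t11.Δ1 clk=0 w1=1 w0=0
t12.Δ0 clk=0 w1=1 w0=0
t12.Δ1 clk=1 w1=1 w0=0
t12.Δ2 clk=1 w1=1 w0=1
t12.Δ3 clk=1 w1=0 w0=1
t13.Δ0 clk=1 w1=0 w0=1
t13.Δ1 clk=0 w1=0 w0=1
t14.Δ0 clk=0 w1=0 w0=1
t14.Δ1 clk=1 w1=0 w0=1
t14.Δ2 clk=1 w1=0 w0=0
t14.Δ3 clk=1 w1=1 w0=0
t15.Δ0 clk=1 w1=1 w0=0
t15.Δ1 clk=0 w1=1 w0=0
t16.Δ0 clk=0 w1=1 w0=0
t16.Δ1 clk=1 w1=1 w0=0
t16.Δ2 clk=1 w1=1 w0=1
t16.Δ3 clk=1 w1=0 w0=1

1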